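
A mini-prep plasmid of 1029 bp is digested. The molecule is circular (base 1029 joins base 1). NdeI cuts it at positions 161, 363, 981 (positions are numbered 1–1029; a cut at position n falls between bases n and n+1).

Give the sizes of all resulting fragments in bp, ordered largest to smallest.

618, 209, 202 bp

Circular molecule, 3 cuts → 3 fragments:
  363 − 161 = 202 bp
  981 − 363 = 618 bp
  wrap: 1029 − 981 + 161 = 209 bp
Sorted largest to smallest: 618, 209, 202 bp.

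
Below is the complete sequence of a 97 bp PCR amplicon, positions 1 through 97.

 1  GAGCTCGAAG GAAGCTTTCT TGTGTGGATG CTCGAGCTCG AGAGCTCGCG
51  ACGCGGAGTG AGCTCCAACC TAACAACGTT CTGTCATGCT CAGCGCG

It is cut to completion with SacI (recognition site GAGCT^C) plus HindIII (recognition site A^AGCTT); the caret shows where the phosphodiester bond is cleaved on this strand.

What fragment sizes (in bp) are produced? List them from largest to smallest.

33, 26, 18, 8, 7, 5 bp

SacI sites (GAGCTC) start at positions 1, 34, 42, 60.
SacI cuts after base 5 of each site (before the last base), so after positions 5, 38, 46, 64.
The HindIII site (AAGCTT) starts at position 12.
HindIII cuts after the first base of each site, so after position 12.
Combined cut positions: 5, 12, 38, 46, 64.
Linear molecule, 5 cuts → 6 fragments:
  1–5 → 5 bp
  6–12 → 7 bp
  13–38 → 26 bp
  39–46 → 8 bp
  47–64 → 18 bp
  65–97 → 33 bp
Sorted largest to smallest: 33, 26, 18, 8, 7, 5 bp.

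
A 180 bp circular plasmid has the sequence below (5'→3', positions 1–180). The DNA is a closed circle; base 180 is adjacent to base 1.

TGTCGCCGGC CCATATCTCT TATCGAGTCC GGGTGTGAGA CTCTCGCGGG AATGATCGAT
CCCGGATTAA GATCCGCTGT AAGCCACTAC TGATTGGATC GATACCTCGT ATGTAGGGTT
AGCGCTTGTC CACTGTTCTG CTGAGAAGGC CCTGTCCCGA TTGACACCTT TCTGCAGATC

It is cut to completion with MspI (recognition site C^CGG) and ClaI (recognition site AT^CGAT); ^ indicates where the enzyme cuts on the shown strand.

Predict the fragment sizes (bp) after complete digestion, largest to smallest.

87, 37, 27, 23, 6 bp

MspI sites (CCGG) start at positions 6, 29, 62.
MspI cuts after the first base of each site, so after positions 6, 29, 62.
ClaI sites (ATCGAT) start at positions 55, 98.
ClaI cuts after base 2 of each site, so after positions 56, 99.
Combined cut positions: 6, 29, 56, 62, 99.
Circular molecule, 5 cuts → 5 fragments:
  7–29 → 23 bp
  30–56 → 27 bp
  57–62 → 6 bp
  63–99 → 37 bp
  100–180 then 1–6 → 81 + 6 = 87 bp
Sorted largest to smallest: 87, 37, 27, 23, 6 bp.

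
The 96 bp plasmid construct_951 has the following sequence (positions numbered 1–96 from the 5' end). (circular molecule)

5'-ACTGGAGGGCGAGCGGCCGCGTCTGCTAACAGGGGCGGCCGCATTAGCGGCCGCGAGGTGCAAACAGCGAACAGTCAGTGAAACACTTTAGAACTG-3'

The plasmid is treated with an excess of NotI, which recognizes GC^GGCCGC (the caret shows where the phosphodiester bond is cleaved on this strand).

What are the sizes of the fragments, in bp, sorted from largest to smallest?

NotI sites (GCGGCCGC) start at positions 13, 35, 47.
NotI cuts after base 2 of each site, so after positions 14, 36, 48.
Circular molecule, 3 cuts → 3 fragments:
  15–36 → 22 bp
  37–48 → 12 bp
  49–96 then 1–14 → 48 + 14 = 62 bp
Sorted largest to smallest: 62, 22, 12 bp.

62, 22, 12 bp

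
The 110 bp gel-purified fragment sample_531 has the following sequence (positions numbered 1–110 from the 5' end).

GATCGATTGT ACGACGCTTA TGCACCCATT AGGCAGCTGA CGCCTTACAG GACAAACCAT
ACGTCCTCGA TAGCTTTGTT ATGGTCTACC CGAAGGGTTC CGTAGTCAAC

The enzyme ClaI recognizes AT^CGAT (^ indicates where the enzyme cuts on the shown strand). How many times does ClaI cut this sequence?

1

ATCGAT occurs starting at position 2.
ClaI cuts at 1 site.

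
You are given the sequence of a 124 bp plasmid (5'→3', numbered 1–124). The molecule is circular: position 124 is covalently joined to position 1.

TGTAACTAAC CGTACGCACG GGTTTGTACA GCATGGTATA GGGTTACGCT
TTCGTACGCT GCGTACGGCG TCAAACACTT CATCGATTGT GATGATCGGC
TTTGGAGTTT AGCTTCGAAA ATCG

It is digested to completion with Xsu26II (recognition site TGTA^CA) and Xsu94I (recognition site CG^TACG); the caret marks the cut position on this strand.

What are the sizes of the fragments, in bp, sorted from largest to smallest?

The Xsu26II site (TGTACA) starts at position 25.
Xsu26II cuts after base 4 of each site, so after position 28.
Xsu94I sites (CGTACG) start at positions 11, 53, 62.
Xsu94I cuts after base 2 of each site, so after positions 12, 54, 63.
Combined cut positions: 12, 28, 54, 63.
Circular molecule, 4 cuts → 4 fragments:
  13–28 → 16 bp
  29–54 → 26 bp
  55–63 → 9 bp
  64–124 then 1–12 → 61 + 12 = 73 bp
Sorted largest to smallest: 73, 26, 16, 9 bp.

73, 26, 16, 9 bp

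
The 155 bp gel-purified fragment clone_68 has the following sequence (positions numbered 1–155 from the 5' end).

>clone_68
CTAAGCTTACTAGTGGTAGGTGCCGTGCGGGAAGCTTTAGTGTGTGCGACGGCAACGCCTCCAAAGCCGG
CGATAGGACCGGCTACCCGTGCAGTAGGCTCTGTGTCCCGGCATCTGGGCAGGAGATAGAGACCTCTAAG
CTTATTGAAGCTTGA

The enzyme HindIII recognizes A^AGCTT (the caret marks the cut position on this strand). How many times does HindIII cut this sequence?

AAGCTT occurs starting at positions 3, 32, 138, 148.
HindIII cuts at 4 sites.

4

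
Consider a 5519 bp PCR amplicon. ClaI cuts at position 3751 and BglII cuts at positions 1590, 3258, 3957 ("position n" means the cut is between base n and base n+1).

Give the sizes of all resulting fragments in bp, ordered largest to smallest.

Combined cut positions (sorted): 1590, 3258, 3751, 3957.
Linear molecule, 4 cuts → 5 fragments:
  1590 − 0 = 1590 bp
  3258 − 1590 = 1668 bp
  3751 − 3258 = 493 bp
  3957 − 3751 = 206 bp
  5519 − 3957 = 1562 bp
Sorted largest to smallest: 1668, 1590, 1562, 493, 206 bp.

1668, 1590, 1562, 493, 206 bp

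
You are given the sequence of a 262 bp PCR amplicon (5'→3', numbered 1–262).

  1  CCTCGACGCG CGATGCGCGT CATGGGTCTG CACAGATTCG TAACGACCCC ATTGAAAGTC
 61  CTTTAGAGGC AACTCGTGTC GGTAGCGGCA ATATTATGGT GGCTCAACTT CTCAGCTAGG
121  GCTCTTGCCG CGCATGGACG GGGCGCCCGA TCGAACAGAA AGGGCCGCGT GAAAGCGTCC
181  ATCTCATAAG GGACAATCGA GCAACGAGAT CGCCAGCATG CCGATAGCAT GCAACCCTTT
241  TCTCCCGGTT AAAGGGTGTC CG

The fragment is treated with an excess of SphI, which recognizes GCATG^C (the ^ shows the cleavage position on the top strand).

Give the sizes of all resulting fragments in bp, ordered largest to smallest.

SphI sites (GCATGC) start at positions 216, 227.
SphI cuts after base 5 of each site (before the last base), so after positions 220, 231.
Linear molecule, 2 cuts → 3 fragments:
  1–220 → 220 bp
  221–231 → 11 bp
  232–262 → 31 bp
Sorted largest to smallest: 220, 31, 11 bp.

220, 31, 11 bp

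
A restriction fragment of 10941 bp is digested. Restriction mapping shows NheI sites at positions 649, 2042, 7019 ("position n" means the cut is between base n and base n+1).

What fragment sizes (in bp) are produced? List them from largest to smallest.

4977, 3922, 1393, 649 bp

Linear molecule, 3 cuts → 4 fragments:
  649 − 0 = 649 bp
  2042 − 649 = 1393 bp
  7019 − 2042 = 4977 bp
  10941 − 7019 = 3922 bp
Sorted largest to smallest: 4977, 3922, 1393, 649 bp.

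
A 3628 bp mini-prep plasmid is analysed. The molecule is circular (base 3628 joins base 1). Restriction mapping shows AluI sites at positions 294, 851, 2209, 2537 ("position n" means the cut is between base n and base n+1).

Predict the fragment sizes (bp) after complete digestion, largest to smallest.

1385, 1358, 557, 328 bp

Circular molecule, 4 cuts → 4 fragments:
  851 − 294 = 557 bp
  2209 − 851 = 1358 bp
  2537 − 2209 = 328 bp
  wrap: 3628 − 2537 + 294 = 1385 bp
Sorted largest to smallest: 1385, 1358, 557, 328 bp.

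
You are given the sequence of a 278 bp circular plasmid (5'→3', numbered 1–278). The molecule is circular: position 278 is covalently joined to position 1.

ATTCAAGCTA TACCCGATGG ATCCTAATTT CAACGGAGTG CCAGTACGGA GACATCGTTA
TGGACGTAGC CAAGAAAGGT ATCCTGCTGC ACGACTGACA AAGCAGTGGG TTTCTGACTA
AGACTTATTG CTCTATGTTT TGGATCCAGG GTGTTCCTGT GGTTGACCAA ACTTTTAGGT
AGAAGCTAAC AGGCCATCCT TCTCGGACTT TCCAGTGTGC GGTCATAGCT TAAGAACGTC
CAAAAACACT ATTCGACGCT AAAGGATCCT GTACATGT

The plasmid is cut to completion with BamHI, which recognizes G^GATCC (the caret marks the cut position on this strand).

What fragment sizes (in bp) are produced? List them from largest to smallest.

123, 122, 33 bp

BamHI sites (GGATCC) start at positions 19, 142, 264.
BamHI cuts after the first base of each site, so after positions 19, 142, 264.
Circular molecule, 3 cuts → 3 fragments:
  20–142 → 123 bp
  143–264 → 122 bp
  265–278 then 1–19 → 14 + 19 = 33 bp
Sorted largest to smallest: 123, 122, 33 bp.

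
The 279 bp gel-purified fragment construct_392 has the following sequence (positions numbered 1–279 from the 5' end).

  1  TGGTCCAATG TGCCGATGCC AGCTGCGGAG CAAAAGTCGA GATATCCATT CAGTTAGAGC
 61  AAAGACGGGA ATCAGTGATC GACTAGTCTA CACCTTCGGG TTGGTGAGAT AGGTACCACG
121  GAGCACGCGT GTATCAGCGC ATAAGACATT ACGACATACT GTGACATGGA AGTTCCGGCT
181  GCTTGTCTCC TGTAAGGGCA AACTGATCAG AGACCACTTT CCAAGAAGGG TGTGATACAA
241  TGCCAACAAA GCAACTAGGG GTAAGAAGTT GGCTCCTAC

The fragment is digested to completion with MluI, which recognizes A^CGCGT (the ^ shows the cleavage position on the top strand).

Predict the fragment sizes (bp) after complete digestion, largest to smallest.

154, 125 bp

The MluI site (ACGCGT) starts at position 125.
MluI cuts after the first base of each site, so after position 125.
Linear molecule, 1 cut → 2 fragments:
  1–125 → 125 bp
  126–279 → 154 bp
Sorted largest to smallest: 154, 125 bp.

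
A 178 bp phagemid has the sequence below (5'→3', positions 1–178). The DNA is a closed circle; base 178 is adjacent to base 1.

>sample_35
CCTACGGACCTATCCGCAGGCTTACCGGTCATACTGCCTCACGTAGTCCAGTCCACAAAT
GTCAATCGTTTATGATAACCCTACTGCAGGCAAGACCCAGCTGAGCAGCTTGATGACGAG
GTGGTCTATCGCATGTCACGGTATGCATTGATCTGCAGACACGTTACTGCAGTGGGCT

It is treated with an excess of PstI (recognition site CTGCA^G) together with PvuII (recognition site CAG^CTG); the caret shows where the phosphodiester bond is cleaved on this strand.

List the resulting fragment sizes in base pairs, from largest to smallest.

PstI sites (CTGCAG) start at positions 84, 153, 167.
PstI cuts after base 5 of each site (before the last base), so after positions 88, 157, 171.
The PvuII site (CAGCTG) starts at position 98.
PvuII cuts after base 3 of each site, so after position 100.
Combined cut positions: 88, 100, 157, 171.
Circular molecule, 4 cuts → 4 fragments:
  89–100 → 12 bp
  101–157 → 57 bp
  158–171 → 14 bp
  172–178 then 1–88 → 7 + 88 = 95 bp
Sorted largest to smallest: 95, 57, 14, 12 bp.

95, 57, 14, 12 bp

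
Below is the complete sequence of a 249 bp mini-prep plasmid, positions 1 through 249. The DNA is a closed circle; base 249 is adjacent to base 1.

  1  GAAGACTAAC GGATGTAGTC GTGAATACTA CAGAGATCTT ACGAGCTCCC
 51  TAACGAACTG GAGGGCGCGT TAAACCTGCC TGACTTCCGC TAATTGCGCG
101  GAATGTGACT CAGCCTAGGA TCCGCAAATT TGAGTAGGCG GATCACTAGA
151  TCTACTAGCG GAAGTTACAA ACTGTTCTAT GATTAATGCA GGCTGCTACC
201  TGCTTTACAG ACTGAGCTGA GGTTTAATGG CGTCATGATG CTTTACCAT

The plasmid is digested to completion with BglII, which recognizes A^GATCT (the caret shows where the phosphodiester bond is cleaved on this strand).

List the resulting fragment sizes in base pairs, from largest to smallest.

135, 114 bp

BglII sites (AGATCT) start at positions 34, 148.
BglII cuts after the first base of each site, so after positions 34, 148.
Circular molecule, 2 cuts → 2 fragments:
  35–148 → 114 bp
  149–249 then 1–34 → 101 + 34 = 135 bp
Sorted largest to smallest: 135, 114 bp.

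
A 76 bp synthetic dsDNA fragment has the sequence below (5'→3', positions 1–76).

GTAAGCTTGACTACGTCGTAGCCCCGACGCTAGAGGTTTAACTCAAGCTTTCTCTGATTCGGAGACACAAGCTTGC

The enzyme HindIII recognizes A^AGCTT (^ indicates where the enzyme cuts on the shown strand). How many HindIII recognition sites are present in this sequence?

AAGCTT occurs starting at positions 3, 45, 69.
HindIII cuts at 3 sites.

3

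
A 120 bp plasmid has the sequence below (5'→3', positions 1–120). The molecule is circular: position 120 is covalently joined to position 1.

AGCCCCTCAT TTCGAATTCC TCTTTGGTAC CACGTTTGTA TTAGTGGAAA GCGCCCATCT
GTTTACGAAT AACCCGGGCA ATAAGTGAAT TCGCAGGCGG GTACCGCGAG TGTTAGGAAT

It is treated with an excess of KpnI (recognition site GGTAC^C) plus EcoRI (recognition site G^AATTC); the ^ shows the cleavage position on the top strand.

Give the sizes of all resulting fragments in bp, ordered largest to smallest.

KpnI sites (GGTACC) start at positions 26, 100.
KpnI cuts after base 5 of each site (before the last base), so after positions 30, 104.
EcoRI sites (GAATTC) start at positions 14, 87.
EcoRI cuts after the first base of each site, so after positions 14, 87.
Combined cut positions: 14, 30, 87, 104.
Circular molecule, 4 cuts → 4 fragments:
  15–30 → 16 bp
  31–87 → 57 bp
  88–104 → 17 bp
  105–120 then 1–14 → 16 + 14 = 30 bp
Sorted largest to smallest: 57, 30, 17, 16 bp.

57, 30, 17, 16 bp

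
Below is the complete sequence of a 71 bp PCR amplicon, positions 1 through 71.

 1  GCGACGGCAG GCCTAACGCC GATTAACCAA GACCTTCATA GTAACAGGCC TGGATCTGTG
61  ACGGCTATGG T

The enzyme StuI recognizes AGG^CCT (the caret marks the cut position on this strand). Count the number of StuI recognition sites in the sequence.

2

AGGCCT occurs starting at positions 9, 46.
StuI cuts at 2 sites.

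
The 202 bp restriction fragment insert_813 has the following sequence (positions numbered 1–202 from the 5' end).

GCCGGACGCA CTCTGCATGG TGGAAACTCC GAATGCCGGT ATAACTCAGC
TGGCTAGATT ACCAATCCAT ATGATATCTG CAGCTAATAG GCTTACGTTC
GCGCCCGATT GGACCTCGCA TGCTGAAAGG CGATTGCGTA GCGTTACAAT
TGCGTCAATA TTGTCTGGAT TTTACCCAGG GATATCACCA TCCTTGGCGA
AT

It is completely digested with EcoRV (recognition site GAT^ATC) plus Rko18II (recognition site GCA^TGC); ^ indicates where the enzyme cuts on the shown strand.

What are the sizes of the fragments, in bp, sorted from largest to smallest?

75, 63, 45, 19 bp

EcoRV sites (GATATC) start at positions 73, 181.
EcoRV cuts after base 3 of each site, so after positions 75, 183.
The Rko18II site (GCATGC) starts at position 118.
Rko18II cuts after base 3 of each site, so after position 120.
Combined cut positions: 75, 120, 183.
Linear molecule, 3 cuts → 4 fragments:
  1–75 → 75 bp
  76–120 → 45 bp
  121–183 → 63 bp
  184–202 → 19 bp
Sorted largest to smallest: 75, 63, 45, 19 bp.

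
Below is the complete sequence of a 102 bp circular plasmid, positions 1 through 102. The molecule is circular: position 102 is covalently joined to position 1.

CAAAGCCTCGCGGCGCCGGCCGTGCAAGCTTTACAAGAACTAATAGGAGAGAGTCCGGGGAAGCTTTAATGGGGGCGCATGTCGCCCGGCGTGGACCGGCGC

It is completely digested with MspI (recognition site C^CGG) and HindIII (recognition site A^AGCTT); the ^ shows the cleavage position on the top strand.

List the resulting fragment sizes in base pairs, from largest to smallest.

29, 25, 22, 10, 10, 6 bp

MspI sites (CCGG) start at positions 16, 55, 86, 96.
MspI cuts after the first base of each site, so after positions 16, 55, 86, 96.
HindIII sites (AAGCTT) start at positions 26, 61.
HindIII cuts after the first base of each site, so after positions 26, 61.
Combined cut positions: 16, 26, 55, 61, 86, 96.
Circular molecule, 6 cuts → 6 fragments:
  17–26 → 10 bp
  27–55 → 29 bp
  56–61 → 6 bp
  62–86 → 25 bp
  87–96 → 10 bp
  97–102 then 1–16 → 6 + 16 = 22 bp
Sorted largest to smallest: 29, 25, 22, 10, 10, 6 bp.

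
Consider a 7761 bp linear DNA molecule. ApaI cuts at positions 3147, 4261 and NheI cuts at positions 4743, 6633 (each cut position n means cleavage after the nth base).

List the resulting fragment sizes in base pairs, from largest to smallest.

Combined cut positions (sorted): 3147, 4261, 4743, 6633.
Linear molecule, 4 cuts → 5 fragments:
  3147 − 0 = 3147 bp
  4261 − 3147 = 1114 bp
  4743 − 4261 = 482 bp
  6633 − 4743 = 1890 bp
  7761 − 6633 = 1128 bp
Sorted largest to smallest: 3147, 1890, 1128, 1114, 482 bp.

3147, 1890, 1128, 1114, 482 bp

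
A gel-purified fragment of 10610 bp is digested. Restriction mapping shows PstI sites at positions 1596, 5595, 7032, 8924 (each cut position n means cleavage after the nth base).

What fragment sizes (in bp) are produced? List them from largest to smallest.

Linear molecule, 4 cuts → 5 fragments:
  1596 − 0 = 1596 bp
  5595 − 1596 = 3999 bp
  7032 − 5595 = 1437 bp
  8924 − 7032 = 1892 bp
  10610 − 8924 = 1686 bp
Sorted largest to smallest: 3999, 1892, 1686, 1596, 1437 bp.

3999, 1892, 1686, 1596, 1437 bp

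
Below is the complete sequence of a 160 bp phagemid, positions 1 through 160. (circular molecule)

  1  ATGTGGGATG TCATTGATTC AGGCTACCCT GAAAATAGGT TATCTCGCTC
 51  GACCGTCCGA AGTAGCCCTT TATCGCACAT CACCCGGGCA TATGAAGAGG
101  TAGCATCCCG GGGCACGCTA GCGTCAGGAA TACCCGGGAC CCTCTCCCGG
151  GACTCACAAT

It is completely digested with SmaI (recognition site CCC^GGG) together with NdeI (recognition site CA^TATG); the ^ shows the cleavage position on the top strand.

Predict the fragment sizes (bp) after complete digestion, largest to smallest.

SmaI sites (CCCGGG) start at positions 83, 107, 133, 146.
SmaI cuts after base 3 of each site, so after positions 85, 109, 135, 148.
The NdeI site (CATATG) starts at position 89.
NdeI cuts after base 2 of each site, so after position 90.
Combined cut positions: 85, 90, 109, 135, 148.
Circular molecule, 5 cuts → 5 fragments:
  86–90 → 5 bp
  91–109 → 19 bp
  110–135 → 26 bp
  136–148 → 13 bp
  149–160 then 1–85 → 12 + 85 = 97 bp
Sorted largest to smallest: 97, 26, 19, 13, 5 bp.

97, 26, 19, 13, 5 bp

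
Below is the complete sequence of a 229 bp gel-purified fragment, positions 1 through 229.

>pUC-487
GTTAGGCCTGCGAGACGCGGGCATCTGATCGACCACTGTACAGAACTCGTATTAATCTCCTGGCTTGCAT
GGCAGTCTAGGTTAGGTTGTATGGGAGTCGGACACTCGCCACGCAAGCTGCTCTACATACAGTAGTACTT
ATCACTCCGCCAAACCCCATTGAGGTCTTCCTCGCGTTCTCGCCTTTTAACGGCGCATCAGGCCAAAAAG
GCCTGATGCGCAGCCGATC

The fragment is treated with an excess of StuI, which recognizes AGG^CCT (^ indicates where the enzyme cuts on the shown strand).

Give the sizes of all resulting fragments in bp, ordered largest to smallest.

StuI sites (AGGCCT) start at positions 4, 209.
StuI cuts after base 3 of each site, so after positions 6, 211.
Linear molecule, 2 cuts → 3 fragments:
  1–6 → 6 bp
  7–211 → 205 bp
  212–229 → 18 bp
Sorted largest to smallest: 205, 18, 6 bp.

205, 18, 6 bp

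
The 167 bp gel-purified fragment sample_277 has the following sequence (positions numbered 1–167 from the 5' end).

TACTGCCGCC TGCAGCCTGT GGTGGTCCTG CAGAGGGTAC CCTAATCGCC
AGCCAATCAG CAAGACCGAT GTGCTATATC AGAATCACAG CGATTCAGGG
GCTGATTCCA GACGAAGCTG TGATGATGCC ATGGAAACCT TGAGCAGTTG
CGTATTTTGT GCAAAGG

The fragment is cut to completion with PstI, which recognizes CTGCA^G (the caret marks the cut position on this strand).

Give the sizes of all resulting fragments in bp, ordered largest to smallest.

135, 18, 14 bp

PstI sites (CTGCAG) start at positions 10, 28.
PstI cuts after base 5 of each site (before the last base), so after positions 14, 32.
Linear molecule, 2 cuts → 3 fragments:
  1–14 → 14 bp
  15–32 → 18 bp
  33–167 → 135 bp
Sorted largest to smallest: 135, 18, 14 bp.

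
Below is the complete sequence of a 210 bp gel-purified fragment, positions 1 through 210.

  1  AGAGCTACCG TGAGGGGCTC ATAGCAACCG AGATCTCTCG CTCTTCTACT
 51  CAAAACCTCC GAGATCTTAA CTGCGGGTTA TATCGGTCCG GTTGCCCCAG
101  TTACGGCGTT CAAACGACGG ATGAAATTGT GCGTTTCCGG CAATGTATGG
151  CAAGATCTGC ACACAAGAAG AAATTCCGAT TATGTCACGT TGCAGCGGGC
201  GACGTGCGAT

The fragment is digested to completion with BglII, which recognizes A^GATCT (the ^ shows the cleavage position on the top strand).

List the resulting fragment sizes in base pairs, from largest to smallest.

BglII sites (AGATCT) start at positions 31, 62, 153.
BglII cuts after the first base of each site, so after positions 31, 62, 153.
Linear molecule, 3 cuts → 4 fragments:
  1–31 → 31 bp
  32–62 → 31 bp
  63–153 → 91 bp
  154–210 → 57 bp
Sorted largest to smallest: 91, 57, 31, 31 bp.

91, 57, 31, 31 bp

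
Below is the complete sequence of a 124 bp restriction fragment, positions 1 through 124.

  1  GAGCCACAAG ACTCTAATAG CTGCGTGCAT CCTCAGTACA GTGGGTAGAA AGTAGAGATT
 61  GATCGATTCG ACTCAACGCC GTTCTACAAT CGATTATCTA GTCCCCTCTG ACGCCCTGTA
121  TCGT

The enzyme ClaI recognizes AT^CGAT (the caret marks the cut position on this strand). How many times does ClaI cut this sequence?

2

ATCGAT occurs starting at positions 62, 89.
ClaI cuts at 2 sites.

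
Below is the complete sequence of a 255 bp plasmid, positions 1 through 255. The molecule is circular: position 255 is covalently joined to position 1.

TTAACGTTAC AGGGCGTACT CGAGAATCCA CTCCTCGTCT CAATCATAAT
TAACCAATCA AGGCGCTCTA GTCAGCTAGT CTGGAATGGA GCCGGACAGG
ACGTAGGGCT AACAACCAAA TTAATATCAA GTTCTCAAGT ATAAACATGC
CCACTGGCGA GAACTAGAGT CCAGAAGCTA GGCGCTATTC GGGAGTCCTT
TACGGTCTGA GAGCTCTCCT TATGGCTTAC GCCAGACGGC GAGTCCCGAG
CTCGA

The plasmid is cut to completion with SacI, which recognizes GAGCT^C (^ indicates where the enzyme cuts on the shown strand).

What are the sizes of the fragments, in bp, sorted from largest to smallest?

SacI sites (GAGCTC) start at positions 211, 248.
SacI cuts after base 5 of each site (before the last base), so after positions 215, 252.
Circular molecule, 2 cuts → 2 fragments:
  216–252 → 37 bp
  253–255 then 1–215 → 3 + 215 = 218 bp
Sorted largest to smallest: 218, 37 bp.

218, 37 bp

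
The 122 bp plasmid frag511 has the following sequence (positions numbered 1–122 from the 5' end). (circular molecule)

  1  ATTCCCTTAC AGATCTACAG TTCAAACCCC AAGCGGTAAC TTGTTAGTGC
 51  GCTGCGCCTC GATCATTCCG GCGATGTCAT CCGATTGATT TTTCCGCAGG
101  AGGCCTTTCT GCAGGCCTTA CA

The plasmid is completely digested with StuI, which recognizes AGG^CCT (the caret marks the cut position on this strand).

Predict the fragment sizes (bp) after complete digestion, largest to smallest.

110, 12 bp

StuI sites (AGGCCT) start at positions 101, 113.
StuI cuts after base 3 of each site, so after positions 103, 115.
Circular molecule, 2 cuts → 2 fragments:
  104–115 → 12 bp
  116–122 then 1–103 → 7 + 103 = 110 bp
Sorted largest to smallest: 110, 12 bp.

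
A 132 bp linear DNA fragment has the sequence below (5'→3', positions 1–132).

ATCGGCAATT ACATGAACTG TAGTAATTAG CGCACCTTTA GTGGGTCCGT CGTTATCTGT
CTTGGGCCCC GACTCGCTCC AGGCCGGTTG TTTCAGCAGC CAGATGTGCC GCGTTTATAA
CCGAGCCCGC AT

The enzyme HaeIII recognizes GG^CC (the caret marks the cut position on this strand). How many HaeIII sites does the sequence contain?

GGCC occurs starting at positions 65, 82.
HaeIII cuts at 2 sites.

2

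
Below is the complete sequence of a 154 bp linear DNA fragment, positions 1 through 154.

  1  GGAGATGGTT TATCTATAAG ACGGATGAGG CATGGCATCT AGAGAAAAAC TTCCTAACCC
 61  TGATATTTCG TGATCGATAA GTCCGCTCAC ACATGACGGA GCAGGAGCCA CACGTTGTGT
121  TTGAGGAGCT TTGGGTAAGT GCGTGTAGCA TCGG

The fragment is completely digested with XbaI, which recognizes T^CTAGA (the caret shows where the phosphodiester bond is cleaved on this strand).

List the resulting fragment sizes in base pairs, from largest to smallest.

116, 38 bp

The XbaI site (TCTAGA) starts at position 38.
XbaI cuts after the first base of each site, so after position 38.
Linear molecule, 1 cut → 2 fragments:
  1–38 → 38 bp
  39–154 → 116 bp
Sorted largest to smallest: 116, 38 bp.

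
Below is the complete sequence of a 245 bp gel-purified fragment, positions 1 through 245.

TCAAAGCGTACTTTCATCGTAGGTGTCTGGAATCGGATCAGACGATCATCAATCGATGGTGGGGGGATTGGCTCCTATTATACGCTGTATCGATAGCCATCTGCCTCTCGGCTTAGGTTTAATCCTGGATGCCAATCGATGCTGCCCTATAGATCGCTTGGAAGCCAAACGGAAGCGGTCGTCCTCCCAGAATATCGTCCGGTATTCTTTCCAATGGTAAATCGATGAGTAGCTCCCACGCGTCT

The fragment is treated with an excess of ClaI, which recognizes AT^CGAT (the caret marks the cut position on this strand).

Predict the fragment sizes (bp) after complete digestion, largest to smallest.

86, 53, 46, 37, 23 bp

ClaI sites (ATCGAT) start at positions 52, 89, 135, 221.
ClaI cuts after base 2 of each site, so after positions 53, 90, 136, 222.
Linear molecule, 4 cuts → 5 fragments:
  1–53 → 53 bp
  54–90 → 37 bp
  91–136 → 46 bp
  137–222 → 86 bp
  223–245 → 23 bp
Sorted largest to smallest: 86, 53, 46, 37, 23 bp.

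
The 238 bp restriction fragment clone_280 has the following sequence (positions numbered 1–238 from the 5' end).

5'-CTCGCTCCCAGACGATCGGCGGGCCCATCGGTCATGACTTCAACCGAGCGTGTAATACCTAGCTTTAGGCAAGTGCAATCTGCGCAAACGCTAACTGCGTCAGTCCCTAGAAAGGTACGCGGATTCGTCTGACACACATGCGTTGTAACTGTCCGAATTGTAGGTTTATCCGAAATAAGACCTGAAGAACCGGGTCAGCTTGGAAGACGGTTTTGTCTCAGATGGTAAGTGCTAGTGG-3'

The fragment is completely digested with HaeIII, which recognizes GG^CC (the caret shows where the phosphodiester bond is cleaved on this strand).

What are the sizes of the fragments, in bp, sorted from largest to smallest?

215, 23 bp

The HaeIII site (GGCC) starts at position 22.
HaeIII cuts after base 2 of each site, so after position 23.
Linear molecule, 1 cut → 2 fragments:
  1–23 → 23 bp
  24–238 → 215 bp
Sorted largest to smallest: 215, 23 bp.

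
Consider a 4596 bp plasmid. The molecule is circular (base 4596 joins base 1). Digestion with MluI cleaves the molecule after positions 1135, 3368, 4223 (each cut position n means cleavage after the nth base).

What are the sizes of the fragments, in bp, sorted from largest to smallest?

2233, 1508, 855 bp

Circular molecule, 3 cuts → 3 fragments:
  3368 − 1135 = 2233 bp
  4223 − 3368 = 855 bp
  wrap: 4596 − 4223 + 1135 = 1508 bp
Sorted largest to smallest: 2233, 1508, 855 bp.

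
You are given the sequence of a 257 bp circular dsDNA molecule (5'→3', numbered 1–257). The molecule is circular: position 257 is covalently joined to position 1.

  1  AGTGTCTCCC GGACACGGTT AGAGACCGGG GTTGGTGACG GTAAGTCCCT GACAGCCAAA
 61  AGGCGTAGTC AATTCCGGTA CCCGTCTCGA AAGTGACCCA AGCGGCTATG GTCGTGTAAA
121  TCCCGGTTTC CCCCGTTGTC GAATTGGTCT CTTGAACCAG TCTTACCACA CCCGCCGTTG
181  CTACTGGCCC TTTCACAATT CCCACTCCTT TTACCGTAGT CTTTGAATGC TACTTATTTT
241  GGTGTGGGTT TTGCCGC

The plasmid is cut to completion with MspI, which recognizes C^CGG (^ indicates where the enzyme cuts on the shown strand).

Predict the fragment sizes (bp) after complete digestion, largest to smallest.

MspI sites (CCGG) start at positions 9, 26, 75, 123.
MspI cuts after the first base of each site, so after positions 9, 26, 75, 123.
Circular molecule, 4 cuts → 4 fragments:
  10–26 → 17 bp
  27–75 → 49 bp
  76–123 → 48 bp
  124–257 then 1–9 → 134 + 9 = 143 bp
Sorted largest to smallest: 143, 49, 48, 17 bp.

143, 49, 48, 17 bp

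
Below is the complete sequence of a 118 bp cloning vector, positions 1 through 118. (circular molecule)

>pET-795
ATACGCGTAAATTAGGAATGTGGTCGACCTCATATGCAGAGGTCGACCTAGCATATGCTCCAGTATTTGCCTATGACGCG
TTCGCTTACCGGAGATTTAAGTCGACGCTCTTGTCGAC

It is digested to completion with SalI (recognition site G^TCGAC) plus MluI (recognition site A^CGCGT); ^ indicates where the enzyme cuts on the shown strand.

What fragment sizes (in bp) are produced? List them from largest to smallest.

SalI sites (GTCGAC) start at positions 23, 42, 101, 113.
SalI cuts after the first base of each site, so after positions 23, 42, 101, 113.
MluI sites (ACGCGT) start at positions 3, 76.
MluI cuts after the first base of each site, so after positions 3, 76.
Combined cut positions: 3, 23, 42, 76, 101, 113.
Circular molecule, 6 cuts → 6 fragments:
  4–23 → 20 bp
  24–42 → 19 bp
  43–76 → 34 bp
  77–101 → 25 bp
  102–113 → 12 bp
  114–118 then 1–3 → 5 + 3 = 8 bp
Sorted largest to smallest: 34, 25, 20, 19, 12, 8 bp.

34, 25, 20, 19, 12, 8 bp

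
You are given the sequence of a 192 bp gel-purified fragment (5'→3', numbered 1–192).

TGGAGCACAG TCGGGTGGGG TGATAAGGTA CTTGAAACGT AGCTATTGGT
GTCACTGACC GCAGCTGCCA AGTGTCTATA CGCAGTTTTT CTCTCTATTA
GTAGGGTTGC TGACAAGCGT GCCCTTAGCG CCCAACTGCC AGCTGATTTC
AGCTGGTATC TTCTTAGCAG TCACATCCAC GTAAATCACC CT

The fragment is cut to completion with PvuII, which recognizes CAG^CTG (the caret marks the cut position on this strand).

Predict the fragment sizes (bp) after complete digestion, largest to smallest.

78, 64, 40, 10 bp

PvuII sites (CAGCTG) start at positions 62, 140, 150.
PvuII cuts after base 3 of each site, so after positions 64, 142, 152.
Linear molecule, 3 cuts → 4 fragments:
  1–64 → 64 bp
  65–142 → 78 bp
  143–152 → 10 bp
  153–192 → 40 bp
Sorted largest to smallest: 78, 64, 40, 10 bp.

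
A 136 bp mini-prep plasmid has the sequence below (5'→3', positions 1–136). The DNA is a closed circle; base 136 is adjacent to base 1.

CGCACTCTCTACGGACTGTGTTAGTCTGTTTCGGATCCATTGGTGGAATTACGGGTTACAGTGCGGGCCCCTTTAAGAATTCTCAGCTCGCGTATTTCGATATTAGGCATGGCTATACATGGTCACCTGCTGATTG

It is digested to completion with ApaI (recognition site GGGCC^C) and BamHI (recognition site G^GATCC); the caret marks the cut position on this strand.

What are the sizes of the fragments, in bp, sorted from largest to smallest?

The ApaI site (GGGCCC) starts at position 65.
ApaI cuts after base 5 of each site (before the last base), so after position 69.
The BamHI site (GGATCC) starts at position 33.
BamHI cuts after the first base of each site, so after position 33.
Combined cut positions: 33, 69.
Circular molecule, 2 cuts → 2 fragments:
  34–69 → 36 bp
  70–136 then 1–33 → 67 + 33 = 100 bp
Sorted largest to smallest: 100, 36 bp.

100, 36 bp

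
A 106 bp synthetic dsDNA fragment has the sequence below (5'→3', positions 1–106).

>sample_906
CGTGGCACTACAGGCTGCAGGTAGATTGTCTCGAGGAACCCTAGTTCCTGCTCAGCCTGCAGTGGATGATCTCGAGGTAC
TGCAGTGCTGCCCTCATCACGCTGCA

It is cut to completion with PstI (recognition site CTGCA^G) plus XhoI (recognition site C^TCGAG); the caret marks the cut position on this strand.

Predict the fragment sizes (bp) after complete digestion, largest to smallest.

PstI sites (CTGCAG) start at positions 15, 57, 80.
PstI cuts after base 5 of each site (before the last base), so after positions 19, 61, 84.
XhoI sites (CTCGAG) start at positions 30, 71.
XhoI cuts after the first base of each site, so after positions 30, 71.
Combined cut positions: 19, 30, 61, 71, 84.
Linear molecule, 5 cuts → 6 fragments:
  1–19 → 19 bp
  20–30 → 11 bp
  31–61 → 31 bp
  62–71 → 10 bp
  72–84 → 13 bp
  85–106 → 22 bp
Sorted largest to smallest: 31, 22, 19, 13, 11, 10 bp.

31, 22, 19, 13, 11, 10 bp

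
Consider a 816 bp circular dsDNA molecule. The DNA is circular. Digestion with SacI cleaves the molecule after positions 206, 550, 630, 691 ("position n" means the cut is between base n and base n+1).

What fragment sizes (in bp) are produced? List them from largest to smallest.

Circular molecule, 4 cuts → 4 fragments:
  550 − 206 = 344 bp
  630 − 550 = 80 bp
  691 − 630 = 61 bp
  wrap: 816 − 691 + 206 = 331 bp
Sorted largest to smallest: 344, 331, 80, 61 bp.

344, 331, 80, 61 bp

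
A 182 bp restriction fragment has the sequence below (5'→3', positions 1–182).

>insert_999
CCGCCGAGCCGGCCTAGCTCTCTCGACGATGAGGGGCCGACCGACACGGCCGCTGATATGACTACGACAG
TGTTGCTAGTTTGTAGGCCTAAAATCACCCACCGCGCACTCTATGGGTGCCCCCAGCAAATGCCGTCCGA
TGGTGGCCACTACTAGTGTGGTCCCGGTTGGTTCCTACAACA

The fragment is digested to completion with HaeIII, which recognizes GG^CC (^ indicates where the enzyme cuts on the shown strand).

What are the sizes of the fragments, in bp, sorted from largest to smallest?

HaeIII sites (GGCC) start at positions 11, 35, 48, 86, 145.
HaeIII cuts after base 2 of each site, so after positions 12, 36, 49, 87, 146.
Linear molecule, 5 cuts → 6 fragments:
  1–12 → 12 bp
  13–36 → 24 bp
  37–49 → 13 bp
  50–87 → 38 bp
  88–146 → 59 bp
  147–182 → 36 bp
Sorted largest to smallest: 59, 38, 36, 24, 13, 12 bp.

59, 38, 36, 24, 13, 12 bp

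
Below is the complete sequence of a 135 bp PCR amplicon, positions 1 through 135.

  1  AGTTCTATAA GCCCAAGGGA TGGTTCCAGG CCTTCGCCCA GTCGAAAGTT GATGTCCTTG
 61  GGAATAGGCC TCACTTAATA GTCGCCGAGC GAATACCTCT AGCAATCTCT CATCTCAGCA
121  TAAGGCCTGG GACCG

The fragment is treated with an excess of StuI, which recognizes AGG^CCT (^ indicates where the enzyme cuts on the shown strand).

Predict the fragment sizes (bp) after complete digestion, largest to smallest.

57, 38, 30, 10 bp

StuI sites (AGGCCT) start at positions 28, 66, 123.
StuI cuts after base 3 of each site, so after positions 30, 68, 125.
Linear molecule, 3 cuts → 4 fragments:
  1–30 → 30 bp
  31–68 → 38 bp
  69–125 → 57 bp
  126–135 → 10 bp
Sorted largest to smallest: 57, 38, 30, 10 bp.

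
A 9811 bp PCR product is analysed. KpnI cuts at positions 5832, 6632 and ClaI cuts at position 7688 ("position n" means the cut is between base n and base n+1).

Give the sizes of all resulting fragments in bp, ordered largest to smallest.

Combined cut positions (sorted): 5832, 6632, 7688.
Linear molecule, 3 cuts → 4 fragments:
  5832 − 0 = 5832 bp
  6632 − 5832 = 800 bp
  7688 − 6632 = 1056 bp
  9811 − 7688 = 2123 bp
Sorted largest to smallest: 5832, 2123, 1056, 800 bp.

5832, 2123, 1056, 800 bp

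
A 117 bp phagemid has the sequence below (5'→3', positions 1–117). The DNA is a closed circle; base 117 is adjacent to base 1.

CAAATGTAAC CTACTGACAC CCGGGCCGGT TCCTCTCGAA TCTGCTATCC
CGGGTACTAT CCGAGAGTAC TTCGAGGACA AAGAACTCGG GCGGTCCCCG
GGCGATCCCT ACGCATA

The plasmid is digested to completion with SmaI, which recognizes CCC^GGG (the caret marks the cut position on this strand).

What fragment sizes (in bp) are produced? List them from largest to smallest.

48, 40, 29 bp

SmaI sites (CCCGGG) start at positions 20, 49, 97.
SmaI cuts after base 3 of each site, so after positions 22, 51, 99.
Circular molecule, 3 cuts → 3 fragments:
  23–51 → 29 bp
  52–99 → 48 bp
  100–117 then 1–22 → 18 + 22 = 40 bp
Sorted largest to smallest: 48, 40, 29 bp.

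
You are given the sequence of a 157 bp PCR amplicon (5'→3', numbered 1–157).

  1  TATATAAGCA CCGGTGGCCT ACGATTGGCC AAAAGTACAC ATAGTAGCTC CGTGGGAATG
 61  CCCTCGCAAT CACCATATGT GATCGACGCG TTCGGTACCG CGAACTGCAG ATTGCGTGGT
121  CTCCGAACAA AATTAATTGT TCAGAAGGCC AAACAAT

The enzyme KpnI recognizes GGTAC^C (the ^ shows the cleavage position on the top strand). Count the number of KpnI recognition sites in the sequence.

GGTACC occurs starting at position 94.
KpnI cuts at 1 site.

1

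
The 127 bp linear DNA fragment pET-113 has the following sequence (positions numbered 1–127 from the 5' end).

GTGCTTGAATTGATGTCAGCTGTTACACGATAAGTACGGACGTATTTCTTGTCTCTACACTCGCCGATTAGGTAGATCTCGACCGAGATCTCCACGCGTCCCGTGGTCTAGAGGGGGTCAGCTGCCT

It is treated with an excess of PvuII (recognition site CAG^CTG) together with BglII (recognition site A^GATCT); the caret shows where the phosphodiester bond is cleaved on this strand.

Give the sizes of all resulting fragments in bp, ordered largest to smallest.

55, 35, 19, 12, 6 bp

PvuII sites (CAGCTG) start at positions 17, 119.
PvuII cuts after base 3 of each site, so after positions 19, 121.
BglII sites (AGATCT) start at positions 74, 86.
BglII cuts after the first base of each site, so after positions 74, 86.
Combined cut positions: 19, 74, 86, 121.
Linear molecule, 4 cuts → 5 fragments:
  1–19 → 19 bp
  20–74 → 55 bp
  75–86 → 12 bp
  87–121 → 35 bp
  122–127 → 6 bp
Sorted largest to smallest: 55, 35, 19, 12, 6 bp.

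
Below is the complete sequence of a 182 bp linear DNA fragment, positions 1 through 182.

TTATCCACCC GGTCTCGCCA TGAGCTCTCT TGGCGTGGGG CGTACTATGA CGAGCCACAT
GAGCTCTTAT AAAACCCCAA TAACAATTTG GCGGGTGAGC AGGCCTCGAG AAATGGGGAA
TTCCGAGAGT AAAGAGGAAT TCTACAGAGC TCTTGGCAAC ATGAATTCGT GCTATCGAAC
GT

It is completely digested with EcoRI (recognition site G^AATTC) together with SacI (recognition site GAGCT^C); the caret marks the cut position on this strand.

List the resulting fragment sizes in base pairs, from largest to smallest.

EcoRI sites (GAATTC) start at positions 118, 137, 163.
EcoRI cuts after the first base of each site, so after positions 118, 137, 163.
SacI sites (GAGCTC) start at positions 22, 61, 147.
SacI cuts after base 5 of each site (before the last base), so after positions 26, 65, 151.
Combined cut positions: 26, 65, 118, 137, 151, 163.
Linear molecule, 6 cuts → 7 fragments:
  1–26 → 26 bp
  27–65 → 39 bp
  66–118 → 53 bp
  119–137 → 19 bp
  138–151 → 14 bp
  152–163 → 12 bp
  164–182 → 19 bp
Sorted largest to smallest: 53, 39, 26, 19, 19, 14, 12 bp.

53, 39, 26, 19, 19, 14, 12 bp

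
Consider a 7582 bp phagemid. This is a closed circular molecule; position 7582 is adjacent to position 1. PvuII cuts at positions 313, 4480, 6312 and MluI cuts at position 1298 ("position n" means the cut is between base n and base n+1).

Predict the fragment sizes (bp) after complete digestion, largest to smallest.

3182, 1832, 1583, 985 bp

Combined cut positions (sorted): 313, 1298, 4480, 6312.
Circular molecule, 4 cuts → 4 fragments:
  1298 − 313 = 985 bp
  4480 − 1298 = 3182 bp
  6312 − 4480 = 1832 bp
  wrap: 7582 − 6312 + 313 = 1583 bp
Sorted largest to smallest: 3182, 1832, 1583, 985 bp.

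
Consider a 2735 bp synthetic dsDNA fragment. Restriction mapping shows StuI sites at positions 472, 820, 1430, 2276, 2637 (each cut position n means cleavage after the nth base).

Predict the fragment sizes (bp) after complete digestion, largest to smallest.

846, 610, 472, 361, 348, 98 bp

Linear molecule, 5 cuts → 6 fragments:
  472 − 0 = 472 bp
  820 − 472 = 348 bp
  1430 − 820 = 610 bp
  2276 − 1430 = 846 bp
  2637 − 2276 = 361 bp
  2735 − 2637 = 98 bp
Sorted largest to smallest: 846, 610, 472, 361, 348, 98 bp.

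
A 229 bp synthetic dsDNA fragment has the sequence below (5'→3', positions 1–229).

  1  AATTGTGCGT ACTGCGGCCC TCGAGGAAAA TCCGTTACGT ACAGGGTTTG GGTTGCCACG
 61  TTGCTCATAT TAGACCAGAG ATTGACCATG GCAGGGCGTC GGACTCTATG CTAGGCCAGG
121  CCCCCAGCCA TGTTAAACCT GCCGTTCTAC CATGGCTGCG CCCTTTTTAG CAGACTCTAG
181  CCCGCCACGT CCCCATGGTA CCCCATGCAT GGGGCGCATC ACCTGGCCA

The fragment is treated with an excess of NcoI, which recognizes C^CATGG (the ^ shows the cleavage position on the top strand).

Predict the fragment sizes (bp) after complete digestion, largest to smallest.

NcoI sites (CCATGG) start at positions 86, 150, 193.
NcoI cuts after the first base of each site, so after positions 86, 150, 193.
Linear molecule, 3 cuts → 4 fragments:
  1–86 → 86 bp
  87–150 → 64 bp
  151–193 → 43 bp
  194–229 → 36 bp
Sorted largest to smallest: 86, 64, 43, 36 bp.

86, 64, 43, 36 bp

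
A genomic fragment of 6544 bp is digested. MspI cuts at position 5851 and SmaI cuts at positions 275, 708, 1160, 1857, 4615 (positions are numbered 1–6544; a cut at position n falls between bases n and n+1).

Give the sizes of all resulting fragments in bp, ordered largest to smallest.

Combined cut positions (sorted): 275, 708, 1160, 1857, 4615, 5851.
Linear molecule, 6 cuts → 7 fragments:
  275 − 0 = 275 bp
  708 − 275 = 433 bp
  1160 − 708 = 452 bp
  1857 − 1160 = 697 bp
  4615 − 1857 = 2758 bp
  5851 − 4615 = 1236 bp
  6544 − 5851 = 693 bp
Sorted largest to smallest: 2758, 1236, 697, 693, 452, 433, 275 bp.

2758, 1236, 697, 693, 452, 433, 275 bp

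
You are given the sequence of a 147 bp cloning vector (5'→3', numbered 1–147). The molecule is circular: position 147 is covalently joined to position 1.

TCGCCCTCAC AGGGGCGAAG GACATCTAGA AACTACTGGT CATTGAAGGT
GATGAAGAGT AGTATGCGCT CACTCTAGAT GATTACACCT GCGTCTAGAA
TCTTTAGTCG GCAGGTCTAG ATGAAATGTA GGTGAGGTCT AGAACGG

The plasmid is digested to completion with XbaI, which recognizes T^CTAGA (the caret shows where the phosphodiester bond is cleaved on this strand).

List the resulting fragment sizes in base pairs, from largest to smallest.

XbaI sites (TCTAGA) start at positions 25, 74, 94, 116, 138.
XbaI cuts after the first base of each site, so after positions 25, 74, 94, 116, 138.
Circular molecule, 5 cuts → 5 fragments:
  26–74 → 49 bp
  75–94 → 20 bp
  95–116 → 22 bp
  117–138 → 22 bp
  139–147 then 1–25 → 9 + 25 = 34 bp
Sorted largest to smallest: 49, 34, 22, 22, 20 bp.

49, 34, 22, 22, 20 bp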